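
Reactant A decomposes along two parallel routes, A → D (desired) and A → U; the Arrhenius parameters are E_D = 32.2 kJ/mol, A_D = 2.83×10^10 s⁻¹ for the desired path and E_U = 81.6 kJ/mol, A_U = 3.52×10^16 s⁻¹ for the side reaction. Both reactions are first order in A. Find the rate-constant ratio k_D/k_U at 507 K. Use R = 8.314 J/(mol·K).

0.0988

Since both paths have the same order in A, the concentration cancels and S_{D/U} = k_D/k_U = (A_D/A_U)·exp[(E_U−E_D)/(RT)].
(E_U−E_D)/(RT) = (81.6−32.2)×10³/(8.314×507) = 49400/4215 = 11.72.
k_D/k_U = (2.83×10^10/3.52×10^16)·exp(11.72) = 8.040×10^-7 × 1.229×10^5 = 0.0988.
Since E_D < E_U, lowering the temperature improves selectivity toward D.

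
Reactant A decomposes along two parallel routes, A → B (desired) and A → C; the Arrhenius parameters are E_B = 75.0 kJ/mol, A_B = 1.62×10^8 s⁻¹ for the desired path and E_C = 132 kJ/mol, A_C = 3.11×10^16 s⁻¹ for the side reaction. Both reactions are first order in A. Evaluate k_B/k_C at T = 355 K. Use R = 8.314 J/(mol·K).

1.27

Since both paths have the same order in A, the concentration cancels and S_{B/C} = k_B/k_C = (A_B/A_C)·exp[(E_C−E_B)/(RT)].
(E_C−E_B)/(RT) = (132−75.0)×10³/(8.314×355) = 57000/2951 = 19.31.
k_B/k_C = (1.62×10^8/3.11×10^16)·exp(19.31) = 5.209×10^-9 × 2.439×10^8 = 1.27.
Since E_B < E_C, lowering the temperature improves selectivity toward B.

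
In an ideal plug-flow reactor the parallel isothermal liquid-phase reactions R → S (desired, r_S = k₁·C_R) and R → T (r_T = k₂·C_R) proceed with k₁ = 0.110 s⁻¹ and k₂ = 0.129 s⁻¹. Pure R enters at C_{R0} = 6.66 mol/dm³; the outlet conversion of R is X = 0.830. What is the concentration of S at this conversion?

2.54 mol/dm³

C_R = C_{R0}(1−X) = 1.132 mol/dm³.
Both paths are first order in R, so the instantaneous fraction to S is constant: dC_S/d(−C_R) = k₁/(k₁+k₂) = 0.4603.
C_S = 0.4603·(C_{R0}−C_R) = 0.4603×5.528 = 2.54 mol/dm³.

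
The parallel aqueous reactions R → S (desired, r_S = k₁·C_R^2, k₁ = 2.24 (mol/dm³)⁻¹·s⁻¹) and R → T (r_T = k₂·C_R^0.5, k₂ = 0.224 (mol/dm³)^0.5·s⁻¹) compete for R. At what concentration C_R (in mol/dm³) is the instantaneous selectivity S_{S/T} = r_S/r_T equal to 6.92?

0.782 mol/dm³

S_{S/T} = (k₁/k₂)·C_R^1.5 ⇒ C_R = (S·k₂/k₁)^(1/1.5).
= (6.92×0.224/2.24)^(0.6667) = (0.6920)^(0.6667) = 0.782 mol/dm³.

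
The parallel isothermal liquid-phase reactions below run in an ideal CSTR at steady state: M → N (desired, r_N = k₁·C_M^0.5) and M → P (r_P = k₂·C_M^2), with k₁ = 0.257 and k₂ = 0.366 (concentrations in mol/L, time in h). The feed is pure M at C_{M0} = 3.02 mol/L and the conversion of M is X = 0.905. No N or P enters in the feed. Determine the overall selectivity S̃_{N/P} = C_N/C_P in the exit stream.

4.57

Exit C_M = C_{M0}(1−X) = 3.02×0.0950 = 0.2869 mol/L.
In a CSTR the entire volume is at exit conditions, so r_N = 0.257×0.2869^0.5 = 0.1377 and r_P = 0.366×0.2869^2 = 0.03013.
Overall selectivity = C_N/C_P = r_Nτ/(r_Pτ) = r_N/r_P = 4.57.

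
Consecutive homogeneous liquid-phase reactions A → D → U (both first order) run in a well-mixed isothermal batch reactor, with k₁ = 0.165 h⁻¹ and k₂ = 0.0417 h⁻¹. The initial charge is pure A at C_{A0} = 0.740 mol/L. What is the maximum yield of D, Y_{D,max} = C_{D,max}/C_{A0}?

0.628

At the optimum, C_{D,max}/C_{A0} = (k₁/k₂)^[k₂/(k₂−k₁)].
= (0.165/0.0417)^(0.0417/(0.0417−0.165)) = (3.957)^(-0.3382) = 0.6280.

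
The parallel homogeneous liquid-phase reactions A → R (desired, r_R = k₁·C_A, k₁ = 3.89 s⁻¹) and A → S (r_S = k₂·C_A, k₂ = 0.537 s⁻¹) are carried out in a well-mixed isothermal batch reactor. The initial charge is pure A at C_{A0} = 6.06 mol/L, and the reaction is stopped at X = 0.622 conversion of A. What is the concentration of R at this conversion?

C_A = C_{A0}(1−X) = 2.291 mol/L.
Both paths are first order in A, so the instantaneous fraction to R is constant: dC_R/d(−C_A) = k₁/(k₁+k₂) = 0.8787.
C_R = 0.8787·(C_{A0}−C_A) = 0.8787×3.769 = 3.31 mol/L.

3.31 mol/L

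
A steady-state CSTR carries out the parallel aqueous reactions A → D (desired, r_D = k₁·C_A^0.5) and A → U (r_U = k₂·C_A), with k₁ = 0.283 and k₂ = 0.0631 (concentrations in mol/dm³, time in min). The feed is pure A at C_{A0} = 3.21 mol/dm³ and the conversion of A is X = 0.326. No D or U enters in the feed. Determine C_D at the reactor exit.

Exit C_A = C_{A0}(1−X) = 3.21×0.674 = 2.164 mol/dm³.
Rates in a CSTR are evaluated at the outlet concentration: r_D = 0.283×2.164^0.5 = 0.4163, r_U = 0.0631×2.164 = 0.1365.
Fraction of consumed A going to D: r_D/(r_D+r_U) = 0.7530.
C_D = 0.7530·C_{A0}·X = 0.7530×3.21×0.326 = 0.788 mol/dm³.

0.788 mol/dm³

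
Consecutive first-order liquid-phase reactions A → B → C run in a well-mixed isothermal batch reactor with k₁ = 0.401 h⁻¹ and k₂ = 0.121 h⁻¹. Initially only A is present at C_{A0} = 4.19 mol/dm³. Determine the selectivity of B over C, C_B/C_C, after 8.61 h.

The intermediate concentration in a first-order A→B→C sequence is C_B = k₁C_{A0}(e^(−k₁t) − e^(−k₂t))/(k₂−k₁).
e^(−k₁t) = e^(−0.401×8.61) = e^(−3.453) = 0.03166; e^(−k₂t) = e^(−1.042) = 0.3528.
C_B = 0.401×4.19/(0.121−0.401) × (0.03166−0.3528) = (-6.001)×(-0.3212) = 1.927 mol/dm³.
C_A = C_{A0}e^(−k₁t) = 0.1327 mol/dm³, so C_C = C_{A0}−C_A−C_B = 2.130 mol/dm³; C_B/C_C = 0.905.

0.905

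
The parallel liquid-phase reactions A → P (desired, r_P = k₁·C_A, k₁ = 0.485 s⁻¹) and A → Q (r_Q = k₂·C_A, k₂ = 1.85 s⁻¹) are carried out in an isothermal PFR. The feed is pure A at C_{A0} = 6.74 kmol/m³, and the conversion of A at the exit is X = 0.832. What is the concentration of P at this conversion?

1.16 kmol/m³

C_A = C_{A0}(1−X) = 1.132 kmol/m³.
Both paths are first order in A, so the instantaneous fraction to P is constant: dC_P/d(−C_A) = k₁/(k₁+k₂) = 0.2077.
C_P = 0.2077·(C_{A0}−C_A) = 0.2077×5.608 = 1.16 kmol/m³.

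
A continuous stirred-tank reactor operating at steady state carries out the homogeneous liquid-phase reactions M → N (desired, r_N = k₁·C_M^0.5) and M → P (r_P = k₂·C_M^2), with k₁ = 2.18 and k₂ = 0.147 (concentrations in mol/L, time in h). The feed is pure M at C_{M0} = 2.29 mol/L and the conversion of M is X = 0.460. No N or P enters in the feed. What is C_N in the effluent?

Exit C_M = C_{M0}(1−X) = 2.29×0.540 = 1.237 mol/L.
Rates in a CSTR are evaluated at the outlet concentration: r_N = 2.18×1.237^0.5 = 2.424, r_P = 0.147×1.237^2 = 0.2248.
Fraction of consumed M going to N: r_N/(r_N+r_P) = 0.9151.
C_N = 0.9151·C_{M0}·X = 0.9151×2.29×0.460 = 0.964 mol/L.

0.964 mol/L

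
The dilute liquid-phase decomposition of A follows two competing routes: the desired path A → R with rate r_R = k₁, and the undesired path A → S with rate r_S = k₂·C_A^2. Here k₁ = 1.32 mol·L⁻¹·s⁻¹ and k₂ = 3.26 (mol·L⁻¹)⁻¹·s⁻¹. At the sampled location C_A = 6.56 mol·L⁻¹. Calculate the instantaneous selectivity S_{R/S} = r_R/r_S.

S_{R/S} = r_R/r_S = (k₁)/(k₂·C_A^2) = (k₁/k₂)·C_A^-2.
= (1.32) / (3.26×6.560^2) = 1.320/140.3 = 0.00941.
The undesired path is higher order in A, so low C_A (CSTR or dilute feed) favours R.

0.00941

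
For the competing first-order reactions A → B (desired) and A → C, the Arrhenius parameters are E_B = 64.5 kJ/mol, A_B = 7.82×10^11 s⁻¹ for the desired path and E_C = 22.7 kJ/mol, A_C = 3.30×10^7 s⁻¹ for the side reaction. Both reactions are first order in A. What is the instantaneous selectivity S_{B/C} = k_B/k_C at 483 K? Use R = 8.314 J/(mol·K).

0.715

Since both paths have the same order in A, the concentration cancels and S_{B/C} = k_B/k_C = (A_B/A_C)·exp[(E_C−E_B)/(RT)].
(E_C−E_B)/(RT) = (22.7−64.5)×10³/(8.314×483) = -41800/4016 = -10.41.
k_B/k_C = (7.82×10^11/3.30×10^7)·exp(-10.41) = 23697 × 3.015×10^-5 = 0.715.
Since E_B > E_C, raising the temperature improves selectivity toward B.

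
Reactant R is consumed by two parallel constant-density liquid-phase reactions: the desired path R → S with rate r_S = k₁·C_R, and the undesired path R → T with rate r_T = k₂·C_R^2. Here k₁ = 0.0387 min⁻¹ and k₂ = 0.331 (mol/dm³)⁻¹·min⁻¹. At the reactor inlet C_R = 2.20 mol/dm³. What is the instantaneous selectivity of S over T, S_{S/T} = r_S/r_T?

S_{S/T} = r_S/r_T = (k₁·C_R)/(k₂·C_R^2) = (k₁/k₂)·C_R⁻¹.
= (0.0387×2.200) / (0.331×2.200^2) = 0.08514/1.602 = 0.0531.
The undesired path is higher order in R, so low C_R (CSTR or dilute feed) favours S.

0.0531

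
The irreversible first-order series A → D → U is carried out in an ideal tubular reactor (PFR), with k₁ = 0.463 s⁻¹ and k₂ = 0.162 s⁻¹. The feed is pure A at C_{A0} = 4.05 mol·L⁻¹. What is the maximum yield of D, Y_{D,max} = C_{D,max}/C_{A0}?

0.568

For a first-order series the maximum intermediate yield is C_{D,max}/C_{A0} = (k₁/k₂)^[k₂/(k₂−k₁)].
= (0.463/0.162)^(0.162/(0.162−0.463)) = (2.858)^(-0.5382) = 0.5683.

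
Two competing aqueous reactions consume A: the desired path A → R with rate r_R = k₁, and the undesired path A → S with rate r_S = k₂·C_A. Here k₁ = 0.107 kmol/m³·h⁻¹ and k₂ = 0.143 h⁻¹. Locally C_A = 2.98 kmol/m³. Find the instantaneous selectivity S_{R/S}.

0.251

S_{R/S} = r_R/r_S = (k₁)/(k₂·C_A) = (k₁/k₂)·C_A⁻¹.
= (0.107) / (0.143×2.980) = 0.1070/0.4261 = 0.251.
The undesired path is higher order in A, so low C_A (CSTR or dilute feed) favours R.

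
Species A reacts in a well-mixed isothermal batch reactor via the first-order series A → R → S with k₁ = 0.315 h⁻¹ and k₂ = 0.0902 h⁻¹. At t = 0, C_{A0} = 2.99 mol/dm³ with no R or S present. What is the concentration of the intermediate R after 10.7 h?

The intermediate concentration in a first-order A→B→C sequence is C_R = k₁C_{A0}(e^(−k₁t) − e^(−k₂t))/(k₂−k₁).
e^(−k₁t) = e^(−0.315×10.7) = e^(−3.370) = 0.03437; e^(−k₂t) = e^(−0.9651) = 0.3809.
C_R = 0.315×2.99/(0.0902−0.315) × (0.03437−0.3809) = (-4.190)×(-0.3466) = 1.452 mol/dm³.

1.45 mol/dm³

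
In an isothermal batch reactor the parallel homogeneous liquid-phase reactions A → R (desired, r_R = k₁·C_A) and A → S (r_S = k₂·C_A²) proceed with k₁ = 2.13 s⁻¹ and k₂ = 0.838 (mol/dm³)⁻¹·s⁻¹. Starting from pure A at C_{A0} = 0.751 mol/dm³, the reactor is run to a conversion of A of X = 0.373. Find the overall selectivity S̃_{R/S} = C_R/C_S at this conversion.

C_A = C_{A0}(1−X) = 0.4709 mol/dm³.
Along a PFR/batch, dC_R/dC_A = −r_R/(r_R+r_S) = −k₁/(k₁+k₂·C_A).
Integrating from C_{A0} to C_A: C_R = (2.13/0.838)·ln[(2.13+0.838·0.751)/(2.13+0.838·0.471)] = 2.542·ln(2.759/2.525) = 0.2260 mol/dm³.
C_S = (C_{A0}−C_A)−C_R = 0.05413 mol/dm³; S̃_{R/S} = 0.2260/0.05413 = 4.17.

4.17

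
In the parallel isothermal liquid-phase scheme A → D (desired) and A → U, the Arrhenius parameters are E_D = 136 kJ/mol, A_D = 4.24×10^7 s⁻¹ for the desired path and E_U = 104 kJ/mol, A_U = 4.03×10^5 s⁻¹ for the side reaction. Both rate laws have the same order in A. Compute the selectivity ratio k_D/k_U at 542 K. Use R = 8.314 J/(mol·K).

k_D/k_U = (A_D/A_U)·exp[−(E_D−E_U)/(RT)] = (A_D/A_U)·exp[(E_U−E_D)/(RT)].
(E_U−E_D)/(RT) = (104−136)×10³/(8.314×542) = -32000/4506 = -7.101.
k_D/k_U = (4.24×10^7/4.03×10^5)·exp(-7.101) = 105.2 × 8.240×10^-4 = 0.0867.

0.0867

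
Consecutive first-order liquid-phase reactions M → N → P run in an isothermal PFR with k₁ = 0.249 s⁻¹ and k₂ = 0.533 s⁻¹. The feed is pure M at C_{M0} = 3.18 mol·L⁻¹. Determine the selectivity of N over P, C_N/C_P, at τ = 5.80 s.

0.280

Solving the coupled first-order balances gives C_N(τ) = [k₁/(k₂−k₁)]·C_{M0}·(e^(−k₁τ) − e^(−k₂τ)).
e^(−k₁τ) = e^(−0.249×5.80) = e^(−1.444) = 0.2359; e^(−k₂τ) = e^(−3.091) = 0.04544.
C_N = 0.249×3.18/(0.533−0.249) × (0.2359−0.04544) = 2.788×0.1905 = 0.5311 mol·L⁻¹.
C_M = C_{M0}e^(−k₁τ) = 0.7503 mol·L⁻¹, so C_P = C_{M0}−C_M−C_N = 1.899 mol·L⁻¹; C_N/C_P = 0.280.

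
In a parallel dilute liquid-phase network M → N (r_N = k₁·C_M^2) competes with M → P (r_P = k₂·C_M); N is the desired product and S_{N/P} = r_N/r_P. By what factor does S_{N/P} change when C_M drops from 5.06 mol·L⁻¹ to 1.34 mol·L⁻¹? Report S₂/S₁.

S_{N/P} = (k₁/k₂)·C_M, so S₂/S₁ = (C_{M,2}/C_{M,1}).
= 1.34/5.06 = 0.265.

0.265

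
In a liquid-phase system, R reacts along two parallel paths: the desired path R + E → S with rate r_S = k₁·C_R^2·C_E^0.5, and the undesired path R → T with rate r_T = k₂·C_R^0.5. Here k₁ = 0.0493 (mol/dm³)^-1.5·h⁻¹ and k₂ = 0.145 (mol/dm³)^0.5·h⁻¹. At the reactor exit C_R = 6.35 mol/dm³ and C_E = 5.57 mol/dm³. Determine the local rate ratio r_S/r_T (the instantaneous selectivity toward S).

S_{S/T} = r_S/r_T = (k₁·C_R^2·C_E^0.5)/(k₂·C_R^0.5) = (k₁/k₂)·C_R^1.5·C_E^0.5.
= (0.0493×6.350^2×5.570^0.5) / (0.145×6.350^0.5) = 4.692/0.3654 = 12.8.

12.8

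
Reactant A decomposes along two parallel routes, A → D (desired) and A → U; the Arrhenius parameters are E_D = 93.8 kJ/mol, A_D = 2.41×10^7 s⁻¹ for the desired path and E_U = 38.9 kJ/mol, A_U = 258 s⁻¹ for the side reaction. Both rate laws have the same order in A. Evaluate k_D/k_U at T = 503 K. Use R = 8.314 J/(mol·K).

0.186

k_D/k_U = (A_D/A_U)·exp[−(E_D−E_U)/(RT)] = (A_D/A_U)·exp[(E_U−E_D)/(RT)].
(E_U−E_D)/(RT) = (38.9−93.8)×10³/(8.314×503) = -54900/4182 = -13.13.
k_D/k_U = (2.41×10^7/258)·exp(-13.13) = 93411 × 1.989×10^-6 = 0.186.
Since E_D > E_U, raising the temperature improves selectivity toward D.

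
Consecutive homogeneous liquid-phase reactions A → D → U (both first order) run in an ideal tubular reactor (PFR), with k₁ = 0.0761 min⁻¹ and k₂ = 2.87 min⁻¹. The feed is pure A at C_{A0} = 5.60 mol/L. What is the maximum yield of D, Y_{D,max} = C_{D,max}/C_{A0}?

Evaluating C_D at τ_opt = ln(k₂/k₁)/(k₂−k₁) gives C_{D,max}/C_{A0} = (k₁/k₂)^[k₂/(k₂−k₁)].
= (0.0761/2.87)^(2.87/(2.87−0.0761)) = (0.02652)^(1.027) = 0.02402.

0.0240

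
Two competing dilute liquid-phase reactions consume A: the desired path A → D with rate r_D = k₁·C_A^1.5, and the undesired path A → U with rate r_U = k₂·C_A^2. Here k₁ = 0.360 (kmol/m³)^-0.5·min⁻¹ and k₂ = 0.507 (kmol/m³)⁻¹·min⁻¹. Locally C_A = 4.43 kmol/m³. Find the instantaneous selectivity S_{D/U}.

0.337

S_{D/U} = r_D/r_U = (k₁·C_A^1.5)/(k₂·C_A^2) = (k₁/k₂)·C_A^-0.5.
= (0.360×4.430^1.5) / (0.507×4.430^2) = 3.357/9.950 = 0.337.
The undesired path is higher order in A, so low C_A (CSTR or dilute feed) favours D.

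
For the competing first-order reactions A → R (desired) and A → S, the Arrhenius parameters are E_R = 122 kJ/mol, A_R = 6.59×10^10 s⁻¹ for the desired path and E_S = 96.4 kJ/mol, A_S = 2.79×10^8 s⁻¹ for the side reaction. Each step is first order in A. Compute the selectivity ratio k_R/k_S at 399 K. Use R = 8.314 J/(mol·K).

k_R/k_S = (A_R/A_S)·exp[−(E_R−E_S)/(RT)] = (A_R/A_S)·exp[(E_S−E_R)/(RT)].
(E_S−E_R)/(RT) = (96.4−122)×10³/(8.314×399) = -25600/3317 = -7.717.
k_R/k_S = (6.59×10^10/2.79×10^8)·exp(-7.717) = 236.2 × 4.451×10^-4 = 0.105.
Since E_R > E_S, raising the temperature improves selectivity toward R.

0.105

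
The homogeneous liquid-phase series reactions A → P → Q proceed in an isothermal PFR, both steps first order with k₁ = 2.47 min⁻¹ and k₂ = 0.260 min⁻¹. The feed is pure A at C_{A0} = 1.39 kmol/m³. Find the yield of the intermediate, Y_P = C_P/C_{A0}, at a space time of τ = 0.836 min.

0.758

Solving the coupled first-order balances gives C_P(τ) = [k₁/(k₂−k₁)]·C_{A0}·(e^(−k₁τ) − e^(−k₂τ)).
e^(−k₁τ) = e^(−2.47×0.836) = e^(−2.065) = 0.1268; e^(−k₂τ) = e^(−0.2174) = 0.8046.
C_P = 2.47×1.39/(0.260−2.47) × (0.1268−0.8046) = (-1.554)×(-0.6778) = 1.053 kmol/m³.
Y_P = C_P/C_{A0} = 1.053/1.39 = 0.758.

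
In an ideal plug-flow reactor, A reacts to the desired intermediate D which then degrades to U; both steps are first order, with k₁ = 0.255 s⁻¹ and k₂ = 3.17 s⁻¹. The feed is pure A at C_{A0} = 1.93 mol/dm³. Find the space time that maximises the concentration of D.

Setting dC_D/dτ = 0 gives τ_opt = ln(k₂/k₁)/(k₂−k₁).
= ln(3.17/0.255)/(3.17−0.255) = ln(12.43)/2.915 = 2.520/2.915 = 0.865 s.

0.865 s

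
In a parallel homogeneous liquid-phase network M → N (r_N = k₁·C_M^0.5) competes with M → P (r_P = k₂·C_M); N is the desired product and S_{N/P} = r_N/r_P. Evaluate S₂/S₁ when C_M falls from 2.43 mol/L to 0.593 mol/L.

2.02

S_{N/P} = (k₁/k₂)·C_M^-0.5, so S₂/S₁ = (C_{M,2}/C_{M,1})^-0.5.
= (0.593/2.43)^(-0.5) = (0.2440)^(-0.5) = 2.02.
Selectivity toward N rises as C_M falls — low-concentration operation is favoured.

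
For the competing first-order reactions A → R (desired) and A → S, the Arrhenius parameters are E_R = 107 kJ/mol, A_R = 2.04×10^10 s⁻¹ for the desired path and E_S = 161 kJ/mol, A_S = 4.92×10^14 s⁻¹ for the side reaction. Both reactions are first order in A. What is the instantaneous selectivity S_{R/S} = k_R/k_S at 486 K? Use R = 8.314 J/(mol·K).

26.4

k_R/k_S = (A_R/A_S)·exp[−(E_R−E_S)/(RT)] = (A_R/A_S)·exp[(E_S−E_R)/(RT)].
(E_S−E_R)/(RT) = (161−107)×10³/(8.314×486) = 54000/4041 = 13.36.
k_R/k_S = (2.04×10^10/4.92×10^14)·exp(13.36) = 4.146×10^-5 × 6.369×10^5 = 26.4.
Since E_R < E_S, lowering the temperature improves selectivity toward R.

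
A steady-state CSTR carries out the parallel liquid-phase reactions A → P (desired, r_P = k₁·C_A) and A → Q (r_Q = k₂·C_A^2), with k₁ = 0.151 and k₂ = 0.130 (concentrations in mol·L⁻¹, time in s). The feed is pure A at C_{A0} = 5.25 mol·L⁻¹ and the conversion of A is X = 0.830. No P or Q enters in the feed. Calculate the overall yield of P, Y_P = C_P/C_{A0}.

0.469

Exit C_A = C_{A0}(1−X) = 5.25×0.170 = 0.8925 mol·L⁻¹.
In a CSTR the entire volume is at exit conditions, so r_P = 0.151×0.8925 = 0.1348 and r_Q = 0.130×0.8925^2 = 0.1036.
Fraction of consumed A going to P: r_P/(r_P+r_Q) = 0.5655.
C_P = 0.5655·C_{A0}·X = 0.5655×5.25×0.830 = 2.46 mol·L⁻¹; Y_P = C_P/C_{A0} = 0.469.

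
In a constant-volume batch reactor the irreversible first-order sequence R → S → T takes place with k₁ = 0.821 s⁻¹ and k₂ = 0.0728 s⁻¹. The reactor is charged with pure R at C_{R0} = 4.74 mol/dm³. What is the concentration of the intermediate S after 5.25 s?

Solving the coupled first-order balances gives C_S(t) = [k₁/(k₂−k₁)]·C_{R0}·(e^(−k₁t) − e^(−k₂t)).
e^(−k₁t) = e^(−0.821×5.25) = e^(−4.310) = 0.01343; e^(−k₂t) = e^(−0.3822) = 0.6824.
C_S = 0.821×4.74/(0.0728−0.821) × (0.01343−0.6824) = (-5.201)×(-0.6689) = 3.479 mol/dm³.

3.48 mol/dm³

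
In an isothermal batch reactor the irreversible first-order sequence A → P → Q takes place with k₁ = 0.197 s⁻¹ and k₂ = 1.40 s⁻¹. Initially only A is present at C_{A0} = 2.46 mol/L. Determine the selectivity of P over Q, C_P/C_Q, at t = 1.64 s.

0.586

For first-order series with pure A initially, C_P(t) = k₁C_{A0}/(k₂−k₁)·(e^(−k₁t) − e^(−k₂t)).
e^(−k₁t) = e^(−0.197×1.64) = e^(−0.3231) = 0.7239; e^(−k₂t) = e^(−2.296) = 0.1007.
C_P = 0.197×2.46/(1.40−0.197) × (0.7239−0.1007) = 0.4028×0.6233 = 0.2511 mol/L.
C_A = C_{A0}e^(−k₁t) = 1.781 mol/L, so C_Q = C_{A0}−C_A−C_P = 0.4281 mol/L; C_P/C_Q = 0.586.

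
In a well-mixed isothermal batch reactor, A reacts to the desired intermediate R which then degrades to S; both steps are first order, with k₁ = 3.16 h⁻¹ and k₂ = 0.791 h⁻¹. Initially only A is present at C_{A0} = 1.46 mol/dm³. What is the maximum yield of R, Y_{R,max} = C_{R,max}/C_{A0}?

At the optimum, C_{R,max}/C_{A0} = (k₁/k₂)^[k₂/(k₂−k₁)].
= (3.16/0.791)^(0.791/(0.791−3.16)) = (3.995)^(-0.3339) = 0.6297.

0.630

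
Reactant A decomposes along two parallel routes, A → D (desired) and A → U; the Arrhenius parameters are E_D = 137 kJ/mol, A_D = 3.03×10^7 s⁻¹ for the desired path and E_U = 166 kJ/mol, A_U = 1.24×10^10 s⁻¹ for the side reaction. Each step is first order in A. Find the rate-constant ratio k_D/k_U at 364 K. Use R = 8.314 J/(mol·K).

35.5

Since both paths have the same order in A, the concentration cancels and S_{D/U} = k_D/k_U = (A_D/A_U)·exp[(E_U−E_D)/(RT)].
(E_U−E_D)/(RT) = (166−137)×10³/(8.314×364) = 29000/3026 = 9.583.
k_D/k_U = (3.03×10^7/1.24×10^10)·exp(9.583) = 0.002444 × 14511 = 35.5.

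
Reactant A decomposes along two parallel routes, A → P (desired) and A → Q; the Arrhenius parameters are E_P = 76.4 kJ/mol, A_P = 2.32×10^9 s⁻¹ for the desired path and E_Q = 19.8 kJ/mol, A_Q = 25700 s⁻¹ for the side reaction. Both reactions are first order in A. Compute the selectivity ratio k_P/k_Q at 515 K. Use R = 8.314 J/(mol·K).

With equal orders, S_{P/Q} = k_P/k_Q = (A_P/A_Q)·exp[(E_Q−E_P)/(RT)].
(E_Q−E_P)/(RT) = (19.8−76.4)×10³/(8.314×515) = -56600/4282 = -13.22.
k_P/k_Q = (2.32×10^9/25700)·exp(-13.22) = 90272 × 1.816×10^-6 = 0.164.

0.164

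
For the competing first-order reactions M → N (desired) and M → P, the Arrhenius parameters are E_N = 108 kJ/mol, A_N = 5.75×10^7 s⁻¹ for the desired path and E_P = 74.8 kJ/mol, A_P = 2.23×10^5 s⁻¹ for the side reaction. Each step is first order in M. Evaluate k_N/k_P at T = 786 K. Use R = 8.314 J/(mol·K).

1.60

k_N/k_P = (A_N/A_P)·exp[−(E_N−E_P)/(RT)] = (A_N/A_P)·exp[(E_P−E_N)/(RT)].
(E_P−E_N)/(RT) = (74.8−108)×10³/(8.314×786) = -33200/6535 = -5.080.
k_N/k_P = (5.75×10^7/2.23×10^5)·exp(-5.080) = 257.8 × 0.006217 = 1.60.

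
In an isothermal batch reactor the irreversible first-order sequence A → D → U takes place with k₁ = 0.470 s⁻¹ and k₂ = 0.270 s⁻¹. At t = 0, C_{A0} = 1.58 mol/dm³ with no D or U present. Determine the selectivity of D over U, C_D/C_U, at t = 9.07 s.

0.208

For first-order series with pure A initially, C_D(t) = k₁C_{A0}/(k₂−k₁)·(e^(−k₁t) − e^(−k₂t)).
e^(−k₁t) = e^(−0.470×9.07) = e^(−4.263) = 0.01408; e^(−k₂t) = e^(−2.449) = 0.08639.
C_D = 0.470×1.58/(0.270−0.470) × (0.01408−0.08639) = (-3.713)×(-0.07231) = 0.2685 mol/dm³.
C_A = C_{A0}e^(−k₁t) = 0.02225 mol/dm³, so C_U = C_{A0}−C_A−C_D = 1.289 mol/dm³; C_D/C_U = 0.208.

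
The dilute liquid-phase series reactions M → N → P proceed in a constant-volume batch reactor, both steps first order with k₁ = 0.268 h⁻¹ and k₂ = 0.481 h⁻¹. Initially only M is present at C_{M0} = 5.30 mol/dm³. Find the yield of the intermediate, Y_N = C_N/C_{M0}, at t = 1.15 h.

Solving the coupled first-order balances gives C_N(t) = [k₁/(k₂−k₁)]·C_{M0}·(e^(−k₁t) − e^(−k₂t)).
e^(−k₁t) = e^(−0.268×1.15) = e^(−0.3082) = 0.7348; e^(−k₂t) = e^(−0.5531) = 0.5751.
C_N = 0.268×5.30/(0.481−0.268) × (0.7348−0.5751) = 6.669×0.1596 = 1.065 mol/dm³.
Y_N = C_N/C_{M0} = 1.065/5.30 = 0.201.

0.201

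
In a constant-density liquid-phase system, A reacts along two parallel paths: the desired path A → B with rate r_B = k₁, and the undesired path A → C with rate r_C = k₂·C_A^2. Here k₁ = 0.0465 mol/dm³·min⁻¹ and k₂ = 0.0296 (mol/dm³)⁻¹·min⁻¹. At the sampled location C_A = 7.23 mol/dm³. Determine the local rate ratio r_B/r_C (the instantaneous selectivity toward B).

S_{B/C} = r_B/r_C = (k₁)/(k₂·C_A^2) = (k₁/k₂)·C_A^-2.
= (0.0465) / (0.0296×7.230^2) = 0.04650/1.547 = 0.0301.

0.0301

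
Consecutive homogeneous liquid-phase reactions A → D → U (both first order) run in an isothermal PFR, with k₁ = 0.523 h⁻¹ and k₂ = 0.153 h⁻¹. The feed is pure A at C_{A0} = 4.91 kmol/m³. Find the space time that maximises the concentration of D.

3.32 h

The intermediate peaks when r₁ = r₂, i.e. k₁e^(−k₁τ) = k₂e^(−k₂τ), giving τ_opt = ln(k₂/k₁)/(k₂−k₁).
= ln(0.153/0.523)/(0.153−0.523) = ln(0.2925)/-0.3700 = -1.229/-0.3700 = 3.32 h.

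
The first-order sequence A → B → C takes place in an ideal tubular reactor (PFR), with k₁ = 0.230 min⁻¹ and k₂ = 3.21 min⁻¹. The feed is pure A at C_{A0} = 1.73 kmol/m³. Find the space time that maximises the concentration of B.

0.885 min

Setting dC_B/dτ = 0 gives τ_opt = ln(k₂/k₁)/(k₂−k₁).
= ln(3.21/0.230)/(3.21−0.230) = ln(13.96)/2.980 = 2.636/2.980 = 0.885 min.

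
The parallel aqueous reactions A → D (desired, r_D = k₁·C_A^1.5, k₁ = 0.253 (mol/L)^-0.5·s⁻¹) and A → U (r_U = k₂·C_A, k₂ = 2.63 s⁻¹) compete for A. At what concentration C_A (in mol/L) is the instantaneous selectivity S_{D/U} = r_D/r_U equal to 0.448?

S_{D/U} = (k₁/k₂)·C_A^0.5 ⇒ C_A = (S·k₂/k₁)^(2).
= (0.448×2.63/0.253)^(2) = (4.657)^(2) = 21.7 mol/L.

21.7 mol/L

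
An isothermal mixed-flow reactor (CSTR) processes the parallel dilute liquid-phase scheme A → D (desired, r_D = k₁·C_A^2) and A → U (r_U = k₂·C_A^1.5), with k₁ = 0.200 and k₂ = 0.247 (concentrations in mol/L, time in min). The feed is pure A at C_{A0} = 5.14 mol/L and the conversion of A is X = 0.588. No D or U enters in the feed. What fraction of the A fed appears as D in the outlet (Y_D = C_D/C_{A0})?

Exit C_A = C_{A0}(1−X) = 5.14×0.412 = 2.118 mol/L.
Rates in a CSTR are evaluated at the outlet concentration: r_D = 0.200×2.118^2 = 0.8969, r_U = 0.247×2.118^1.5 = 0.7612.
Fraction of consumed A going to D: r_D/(r_D+r_U) = 0.5409.
C_D = 0.5409·C_{A0}·X = 0.5409×5.14×0.588 = 1.63 mol/L; Y_D = C_D/C_{A0} = 0.318.

0.318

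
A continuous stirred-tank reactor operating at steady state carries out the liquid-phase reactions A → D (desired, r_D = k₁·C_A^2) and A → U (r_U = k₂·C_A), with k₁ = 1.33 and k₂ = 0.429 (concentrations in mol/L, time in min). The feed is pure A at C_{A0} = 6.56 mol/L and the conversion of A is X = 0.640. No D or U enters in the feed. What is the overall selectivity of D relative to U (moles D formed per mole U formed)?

7.32

Exit C_A = C_{A0}(1−X) = 6.56×0.360 = 2.362 mol/L.
In a CSTR the entire volume is at exit conditions, so r_D = 1.33×2.362^2 = 7.418 and r_U = 0.429×2.362 = 1.013.
Overall selectivity = C_D/C_U = r_Dτ/(r_Uτ) = r_D/r_U = 7.32.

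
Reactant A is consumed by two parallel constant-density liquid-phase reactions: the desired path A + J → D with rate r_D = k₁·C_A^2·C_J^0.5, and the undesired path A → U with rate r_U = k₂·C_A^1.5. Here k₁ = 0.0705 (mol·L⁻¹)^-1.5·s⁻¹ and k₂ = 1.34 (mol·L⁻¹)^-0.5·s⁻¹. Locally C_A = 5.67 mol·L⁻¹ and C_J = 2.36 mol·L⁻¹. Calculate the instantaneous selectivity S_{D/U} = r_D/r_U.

S_{D/U} = r_D/r_U = (k₁·C_A^2·C_J^0.5)/(k₂·C_A^1.5) = (k₁/k₂)·C_A^0.5·C_J^0.5.
= (0.0705×5.670^2×2.360^0.5) / (1.34×5.670^1.5) = 3.482/18.09 = 0.192.

0.192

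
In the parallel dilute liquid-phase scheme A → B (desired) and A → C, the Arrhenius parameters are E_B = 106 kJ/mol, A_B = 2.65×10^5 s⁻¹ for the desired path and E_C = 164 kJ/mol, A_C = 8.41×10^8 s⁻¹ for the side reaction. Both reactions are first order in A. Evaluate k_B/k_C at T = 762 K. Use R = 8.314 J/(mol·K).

2.98

k_B/k_C = (A_B/A_C)·exp[−(E_B−E_C)/(RT)] = (A_B/A_C)·exp[(E_C−E_B)/(RT)].
(E_C−E_B)/(RT) = (164−106)×10³/(8.314×762) = 58000/6335 = 9.155.
k_B/k_C = (2.65×10^5/8.41×10^8)·exp(9.155) = 3.151×10^-4 × 9463 = 2.98.
Since E_B < E_C, lowering the temperature improves selectivity toward B.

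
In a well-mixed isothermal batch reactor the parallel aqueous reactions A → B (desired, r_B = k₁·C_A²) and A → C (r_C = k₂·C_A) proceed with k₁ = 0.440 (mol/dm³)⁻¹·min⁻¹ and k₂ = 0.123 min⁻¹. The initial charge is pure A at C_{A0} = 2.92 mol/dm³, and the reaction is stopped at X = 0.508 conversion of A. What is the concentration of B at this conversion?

C_A = C_{A0}(1−X) = 1.437 mol/dm³.
Along a PFR/batch, dC_C/dC_A = −r_C/(r_B+r_C) = −k₂/(k₂+k₁·C_A).
Integrating from C_{A0} to C_A: C_C = (0.123/0.440)·ln[(0.123+0.440·2.92)/(0.123+0.440·1.44)] = 0.2795·ln(1.408/0.7551) = 0.1741 mol/dm³.
Then C_B = (C_{A0}−C_A) − C_C = 1.483 − 0.1741 = 1.309 mol/dm³.

1.31 mol/dm³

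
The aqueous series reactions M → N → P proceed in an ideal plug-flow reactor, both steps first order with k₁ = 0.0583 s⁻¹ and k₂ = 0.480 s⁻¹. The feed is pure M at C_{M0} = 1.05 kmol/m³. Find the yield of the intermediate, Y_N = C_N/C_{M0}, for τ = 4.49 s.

0.0904

Solving the coupled first-order balances gives C_N(τ) = [k₁/(k₂−k₁)]·C_{M0}·(e^(−k₁τ) − e^(−k₂τ)).
e^(−k₁τ) = e^(−0.0583×4.49) = e^(−0.2618) = 0.7697; e^(−k₂τ) = e^(−2.155) = 0.1159.
C_N = 0.0583×1.05/(0.480−0.0583) × (0.7697−0.1159) = 0.1452×0.6538 = 0.09491 kmol/m³.
Y_N = C_N/C_{M0} = 0.09491/1.05 = 0.0904.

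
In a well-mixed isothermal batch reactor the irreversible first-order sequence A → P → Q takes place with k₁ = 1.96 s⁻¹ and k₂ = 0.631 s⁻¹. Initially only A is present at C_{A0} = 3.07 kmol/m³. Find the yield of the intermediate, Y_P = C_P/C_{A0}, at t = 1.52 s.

The intermediate concentration in a first-order A→B→C sequence is C_P = k₁C_{A0}(e^(−k₁t) − e^(−k₂t))/(k₂−k₁).
e^(−k₁t) = e^(−1.96×1.52) = e^(−2.979) = 0.05083; e^(−k₂t) = e^(−0.9591) = 0.3832.
C_P = 1.96×3.07/(0.631−1.96) × (0.05083−0.3832) = (-4.528)×(-0.3324) = 1.505 kmol/m³.
Y_P = C_P/C_{A0} = 1.505/3.07 = 0.490.

0.490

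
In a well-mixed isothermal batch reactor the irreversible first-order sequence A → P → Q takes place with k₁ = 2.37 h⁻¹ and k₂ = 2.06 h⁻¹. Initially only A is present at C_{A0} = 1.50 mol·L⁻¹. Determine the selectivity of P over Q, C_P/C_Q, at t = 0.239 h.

Solving the coupled first-order balances gives C_P(t) = [k₁/(k₂−k₁)]·C_{A0}·(e^(−k₁t) − e^(−k₂t)).
e^(−k₁t) = e^(−2.37×0.239) = e^(−0.5664) = 0.5675; e^(−k₂t) = e^(−0.4923) = 0.6112.
C_P = 2.37×1.50/(2.06−2.37) × (0.5675−0.6112) = (-11.47)×(-0.04365) = 0.5005 mol·L⁻¹.
C_A = C_{A0}e^(−k₁t) = 0.8513 mol·L⁻¹, so C_Q = C_{A0}−C_A−C_P = 0.1482 mol·L⁻¹; C_P/C_Q = 3.38.

3.38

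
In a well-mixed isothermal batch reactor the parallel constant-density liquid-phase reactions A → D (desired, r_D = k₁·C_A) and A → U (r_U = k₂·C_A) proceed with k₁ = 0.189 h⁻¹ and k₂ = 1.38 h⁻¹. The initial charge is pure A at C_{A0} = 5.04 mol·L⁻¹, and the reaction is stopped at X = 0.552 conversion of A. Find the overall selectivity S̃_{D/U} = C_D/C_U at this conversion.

0.137

C_A = C_{A0}(1−X) = 2.258 mol·L⁻¹.
Both paths are first order in A, so the instantaneous fraction to D is constant: dC_D/d(−C_A) = k₁/(k₁+k₂) = 0.1205.
C_D = 0.1205·(C_{A0}−C_A) = 0.1205×2.782 = 0.335 mol·L⁻¹.
C_U = (C_{A0}−C_A)−C_D = 2.447 mol·L⁻¹; S̃_{D/U} = 0.3351/2.447 = 0.137.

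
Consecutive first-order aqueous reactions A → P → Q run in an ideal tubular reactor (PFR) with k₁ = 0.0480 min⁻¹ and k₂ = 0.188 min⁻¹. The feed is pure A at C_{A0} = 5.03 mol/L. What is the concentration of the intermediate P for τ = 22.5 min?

Solving the coupled first-order balances gives C_P(τ) = [k₁/(k₂−k₁)]·C_{A0}·(e^(−k₁τ) − e^(−k₂τ)).
e^(−k₁τ) = e^(−0.0480×22.5) = e^(−1.080) = 0.3396; e^(−k₂τ) = e^(−4.230) = 0.01455.
C_P = 0.0480×5.03/(0.188−0.0480) × (0.3396−0.01455) = 1.725×0.3250 = 0.5606 mol/L.

0.561 mol/L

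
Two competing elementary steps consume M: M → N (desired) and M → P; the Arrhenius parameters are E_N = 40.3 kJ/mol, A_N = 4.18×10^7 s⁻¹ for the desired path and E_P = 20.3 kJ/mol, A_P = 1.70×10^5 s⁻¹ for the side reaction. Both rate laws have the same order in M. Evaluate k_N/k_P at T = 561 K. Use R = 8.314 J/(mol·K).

k_N/k_P = (A_N/A_P)·exp[−(E_N−E_P)/(RT)] = (A_N/A_P)·exp[(E_P−E_N)/(RT)].
(E_P−E_N)/(RT) = (20.3−40.3)×10³/(8.314×561) = -20000/4664 = -4.288.
k_N/k_P = (4.18×10^7/1.70×10^5)·exp(-4.288) = 245.9 × 0.01373 = 3.38.
Since E_N > E_P, raising the temperature improves selectivity toward N.

3.38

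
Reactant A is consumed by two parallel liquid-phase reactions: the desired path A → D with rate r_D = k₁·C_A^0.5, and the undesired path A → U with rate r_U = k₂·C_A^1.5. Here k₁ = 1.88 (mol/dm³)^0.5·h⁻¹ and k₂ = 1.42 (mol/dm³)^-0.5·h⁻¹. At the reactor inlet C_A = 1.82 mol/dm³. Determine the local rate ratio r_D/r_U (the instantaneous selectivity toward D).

0.727

S_{D/U} = r_D/r_U = (k₁·C_A^0.5)/(k₂·C_A^1.5) = (k₁/k₂)·C_A⁻¹.
= (1.88×1.820^0.5) / (1.42×1.820^1.5) = 2.536/3.487 = 0.727.
The undesired path is higher order in A, so low C_A (CSTR or dilute feed) favours D.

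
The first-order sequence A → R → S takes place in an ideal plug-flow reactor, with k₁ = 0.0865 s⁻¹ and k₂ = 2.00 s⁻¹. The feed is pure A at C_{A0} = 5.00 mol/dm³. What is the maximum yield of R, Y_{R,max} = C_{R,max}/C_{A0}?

0.0375

At the optimum, C_{R,max}/C_{A0} = (k₁/k₂)^[k₂/(k₂−k₁)].
= (0.0865/2.00)^(2.00/(2.00−0.0865)) = (0.04325)^(1.045) = 0.03753.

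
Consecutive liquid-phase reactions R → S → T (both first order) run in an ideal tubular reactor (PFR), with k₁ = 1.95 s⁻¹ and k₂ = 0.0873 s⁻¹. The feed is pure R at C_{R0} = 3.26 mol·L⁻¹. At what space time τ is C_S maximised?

For first-order series the maximum of C_S occurs at τ_opt = ln(k₂/k₁)/(k₂−k₁).
= ln(0.0873/1.95)/(0.0873−1.95) = ln(0.04477)/-1.863 = -3.106/-1.863 = 1.67 s.

1.67 s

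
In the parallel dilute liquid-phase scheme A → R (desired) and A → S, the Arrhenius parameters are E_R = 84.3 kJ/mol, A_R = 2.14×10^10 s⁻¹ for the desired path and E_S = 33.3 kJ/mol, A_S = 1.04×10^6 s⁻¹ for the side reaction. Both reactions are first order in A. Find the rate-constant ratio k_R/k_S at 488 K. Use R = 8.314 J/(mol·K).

With equal orders, S_{R/S} = k_R/k_S = (A_R/A_S)·exp[(E_S−E_R)/(RT)].
(E_S−E_R)/(RT) = (33.3−84.3)×10³/(8.314×488) = -51000/4057 = -12.57.
k_R/k_S = (2.14×10^10/1.04×10^6)·exp(-12.57) = 20577 × 3.474×10^-6 = 0.0715.

0.0715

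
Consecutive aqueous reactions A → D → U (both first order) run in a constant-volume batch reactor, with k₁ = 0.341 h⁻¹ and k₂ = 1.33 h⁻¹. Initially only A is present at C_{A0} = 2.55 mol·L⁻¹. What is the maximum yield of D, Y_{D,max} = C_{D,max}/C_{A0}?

0.160

At the optimum, C_{D,max}/C_{A0} = (k₁/k₂)^[k₂/(k₂−k₁)].
= (0.341/1.33)^(1.33/(1.33−0.341)) = (0.2564)^(1.345) = 0.1604.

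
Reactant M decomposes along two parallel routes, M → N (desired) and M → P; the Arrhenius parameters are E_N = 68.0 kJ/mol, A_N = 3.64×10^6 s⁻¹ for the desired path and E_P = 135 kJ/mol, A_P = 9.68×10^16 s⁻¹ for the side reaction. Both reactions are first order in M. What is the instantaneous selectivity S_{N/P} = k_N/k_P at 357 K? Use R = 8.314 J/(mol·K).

With equal orders, S_{N/P} = k_N/k_P = (A_N/A_P)·exp[(E_P−E_N)/(RT)].
(E_P−E_N)/(RT) = (135−68.0)×10³/(8.314×357) = 67000/2968 = 22.57.
k_N/k_P = (3.64×10^6/9.68×10^16)·exp(22.57) = 3.760×10^-11 × 6.361×10^9 = 0.239.

0.239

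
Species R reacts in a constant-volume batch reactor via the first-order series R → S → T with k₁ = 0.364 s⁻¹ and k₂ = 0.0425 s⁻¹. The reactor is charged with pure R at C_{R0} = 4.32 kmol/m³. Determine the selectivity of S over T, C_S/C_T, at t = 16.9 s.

1.23

For first-order series with pure R initially, C_S(t) = k₁C_{R0}/(k₂−k₁)·(e^(−k₁t) − e^(−k₂t)).
e^(−k₁t) = e^(−0.364×16.9) = e^(−6.152) = 0.002130; e^(−k₂t) = e^(−0.7182) = 0.4876.
C_S = 0.364×4.32/(0.0425−0.364) × (0.002130−0.4876) = (-4.891)×(-0.4855) = 2.374 kmol/m³.
C_R = C_{R0}e^(−k₁t) = 0.009202 kmol/m³, so C_T = C_{R0}−C_R−C_S = 1.936 kmol/m³; C_S/C_T = 1.23.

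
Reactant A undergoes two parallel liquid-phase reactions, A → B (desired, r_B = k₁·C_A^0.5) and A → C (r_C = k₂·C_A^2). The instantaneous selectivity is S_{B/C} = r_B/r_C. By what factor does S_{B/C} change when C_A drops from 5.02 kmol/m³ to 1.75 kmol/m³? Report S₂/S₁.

S_{B/C} = (k₁/k₂)·C_A^-1.5, so S₂/S₁ = (C_{A,2}/C_{A,1})^-1.5.
= (1.75/5.02)^(-1.5) = (0.3486)^(-1.5) = 4.86.
Selectivity toward B rises as C_A falls — low-concentration operation is favoured.

4.86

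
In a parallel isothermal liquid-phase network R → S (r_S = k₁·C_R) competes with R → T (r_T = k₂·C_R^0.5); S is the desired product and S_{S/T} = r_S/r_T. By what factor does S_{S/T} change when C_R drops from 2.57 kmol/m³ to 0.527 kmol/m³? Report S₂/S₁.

S_{S/T} = (k₁/k₂)·C_R^0.5, so S₂/S₁ = (C_{R,2}/C_{R,1})^0.5.
= (0.527/2.57)^0.5 = (0.2051)^0.5 = 0.453.

0.453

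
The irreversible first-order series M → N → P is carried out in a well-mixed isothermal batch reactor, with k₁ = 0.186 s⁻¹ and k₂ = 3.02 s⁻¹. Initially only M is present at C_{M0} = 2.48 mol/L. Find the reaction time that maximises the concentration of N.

The intermediate peaks when r₁ = r₂, i.e. k₁e^(−k₁t) = k₂e^(−k₂t), giving t_opt = ln(k₂/k₁)/(k₂−k₁).
= ln(3.02/0.186)/(3.02−0.186) = ln(16.24)/2.834 = 2.787/2.834 = 0.984 s.

0.984 s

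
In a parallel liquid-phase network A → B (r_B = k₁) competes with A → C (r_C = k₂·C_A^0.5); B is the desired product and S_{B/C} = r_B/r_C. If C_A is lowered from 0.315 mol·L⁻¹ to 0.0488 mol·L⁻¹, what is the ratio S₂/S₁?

S_{B/C} = (k₁/k₂)·C_A^-0.5, so S₂/S₁ = (C_{A,2}/C_{A,1})^-0.5.
= (0.0488/0.315)^(-0.5) = (0.1549)^(-0.5) = 2.54.
Selectivity toward B rises as C_A falls — low-concentration operation is favoured.

2.54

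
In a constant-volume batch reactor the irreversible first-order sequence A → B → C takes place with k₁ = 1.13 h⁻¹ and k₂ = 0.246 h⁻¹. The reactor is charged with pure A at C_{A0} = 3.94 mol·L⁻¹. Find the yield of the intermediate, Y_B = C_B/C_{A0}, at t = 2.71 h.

Solving the coupled first-order balances gives C_B(t) = [k₁/(k₂−k₁)]·C_{A0}·(e^(−k₁t) − e^(−k₂t)).
e^(−k₁t) = e^(−1.13×2.71) = e^(−3.062) = 0.04678; e^(−k₂t) = e^(−0.6667) = 0.5134.
C_B = 1.13×3.94/(0.246−1.13) × (0.04678−0.5134) = (-5.036)×(-0.4666) = 2.350 mol·L⁻¹.
Y_B = C_B/C_{A0} = 2.350/3.94 = 0.596.

0.596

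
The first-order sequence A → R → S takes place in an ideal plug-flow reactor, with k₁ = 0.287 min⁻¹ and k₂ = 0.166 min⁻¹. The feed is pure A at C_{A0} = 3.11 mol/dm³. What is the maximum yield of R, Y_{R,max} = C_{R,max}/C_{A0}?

0.472

For a first-order series the maximum intermediate yield is C_{R,max}/C_{A0} = (k₁/k₂)^[k₂/(k₂−k₁)].
= (0.287/0.166)^(0.166/(0.166−0.287)) = (1.729)^(-1.372) = 0.4718.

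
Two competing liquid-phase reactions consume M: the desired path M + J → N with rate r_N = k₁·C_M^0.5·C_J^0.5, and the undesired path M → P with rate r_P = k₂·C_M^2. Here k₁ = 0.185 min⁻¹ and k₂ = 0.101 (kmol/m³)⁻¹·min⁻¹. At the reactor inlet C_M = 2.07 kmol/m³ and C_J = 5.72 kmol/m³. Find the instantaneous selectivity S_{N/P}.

S_{N/P} = r_N/r_P = (k₁·C_M^0.5·C_J^0.5)/(k₂·C_M^2) = (k₁/k₂)·C_M^-1.5·C_J^0.5.
= (0.185×2.070^0.5×5.720^0.5) / (0.101×2.070^2) = 0.6366/0.4328 = 1.47.
The undesired path is higher order in M, so low C_M (CSTR or dilute feed) favours N.

1.47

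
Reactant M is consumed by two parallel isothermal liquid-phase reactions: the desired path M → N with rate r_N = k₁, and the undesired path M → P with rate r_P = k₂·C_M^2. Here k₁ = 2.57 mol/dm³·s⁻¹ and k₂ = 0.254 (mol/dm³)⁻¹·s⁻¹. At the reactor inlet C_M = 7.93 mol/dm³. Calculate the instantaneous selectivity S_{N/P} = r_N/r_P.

S_{N/P} = r_N/r_P = (k₁)/(k₂·C_M^2) = (k₁/k₂)·C_M^-2.
= (2.57) / (0.254×7.930^2) = 2.570/15.97 = 0.161.
The undesired path is higher order in M, so low C_M (CSTR or dilute feed) favours N.

0.161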